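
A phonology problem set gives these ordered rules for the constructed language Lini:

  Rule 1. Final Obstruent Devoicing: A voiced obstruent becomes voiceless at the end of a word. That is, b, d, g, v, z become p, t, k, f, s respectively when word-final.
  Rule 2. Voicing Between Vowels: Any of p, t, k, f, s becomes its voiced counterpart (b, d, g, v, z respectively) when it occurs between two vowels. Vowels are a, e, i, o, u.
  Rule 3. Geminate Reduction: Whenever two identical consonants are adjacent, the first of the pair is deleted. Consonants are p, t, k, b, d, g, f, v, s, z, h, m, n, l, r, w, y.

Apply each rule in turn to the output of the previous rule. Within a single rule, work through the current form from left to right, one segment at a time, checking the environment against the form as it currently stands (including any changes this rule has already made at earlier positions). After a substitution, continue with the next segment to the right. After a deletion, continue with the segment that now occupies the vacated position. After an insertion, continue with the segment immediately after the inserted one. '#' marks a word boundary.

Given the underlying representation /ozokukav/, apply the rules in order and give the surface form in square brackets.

Rule 1 Final Obstruent Devoicing: [ozokukav] → [ozokukaf]
Rule 2 Voicing Between Vowels: [ozokukaf] → [ozogugaf]
Rule 3 Geminate Reduction: no change — [ozogugaf]

[ozogugaf]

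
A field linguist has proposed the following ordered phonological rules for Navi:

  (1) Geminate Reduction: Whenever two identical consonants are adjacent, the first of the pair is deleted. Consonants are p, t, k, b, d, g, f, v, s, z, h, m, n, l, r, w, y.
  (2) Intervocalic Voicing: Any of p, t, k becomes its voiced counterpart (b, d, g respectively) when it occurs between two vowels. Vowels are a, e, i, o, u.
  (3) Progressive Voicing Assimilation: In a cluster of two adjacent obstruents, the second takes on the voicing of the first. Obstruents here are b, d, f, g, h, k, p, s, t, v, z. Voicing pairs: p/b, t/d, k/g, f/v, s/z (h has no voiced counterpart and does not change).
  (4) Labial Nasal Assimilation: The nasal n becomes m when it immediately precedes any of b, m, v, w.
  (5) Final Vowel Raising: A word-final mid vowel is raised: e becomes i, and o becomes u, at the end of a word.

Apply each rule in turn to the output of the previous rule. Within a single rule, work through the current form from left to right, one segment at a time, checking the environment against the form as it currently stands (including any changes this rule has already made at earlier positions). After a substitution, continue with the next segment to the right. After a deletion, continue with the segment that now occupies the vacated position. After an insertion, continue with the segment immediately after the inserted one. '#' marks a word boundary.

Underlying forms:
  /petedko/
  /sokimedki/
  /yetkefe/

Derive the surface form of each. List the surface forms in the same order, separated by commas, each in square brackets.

[pededgu], [sogimedgi], [yetkefi]

/petedko/:
  (1) Geminate Reduction: no change — [petedko]
  (2) Intervocalic Voicing: [petedko] → [pededko]
  (3) Progressive Voicing Assimilation: [pededko] → [pededgo]
  (4) Labial Nasal Assimilation: no change — [pededgo]
  (5) Final Vowel Raising: [pededgo] → [pededgu]
/sokimedki/:
  (1) Geminate Reduction: no change — [sokimedki]
  (2) Intervocalic Voicing: [sokimedki] → [sogimedki]
  (3) Progressive Voicing Assimilation: [sogimedki] → [sogimedgi]
  (4) Labial Nasal Assimilation: no change — [sogimedgi]
  (5) Final Vowel Raising: no change — [sogimedgi]
/yetkefe/:
  (1) Geminate Reduction: no change — [yetkefe]
  (2) Intervocalic Voicing: no change — [yetkefe]
  (3) Progressive Voicing Assimilation: no change — [yetkefe]
  (4) Labial Nasal Assimilation: no change — [yetkefe]
  (5) Final Vowel Raising: [yetkefe] → [yetkefi]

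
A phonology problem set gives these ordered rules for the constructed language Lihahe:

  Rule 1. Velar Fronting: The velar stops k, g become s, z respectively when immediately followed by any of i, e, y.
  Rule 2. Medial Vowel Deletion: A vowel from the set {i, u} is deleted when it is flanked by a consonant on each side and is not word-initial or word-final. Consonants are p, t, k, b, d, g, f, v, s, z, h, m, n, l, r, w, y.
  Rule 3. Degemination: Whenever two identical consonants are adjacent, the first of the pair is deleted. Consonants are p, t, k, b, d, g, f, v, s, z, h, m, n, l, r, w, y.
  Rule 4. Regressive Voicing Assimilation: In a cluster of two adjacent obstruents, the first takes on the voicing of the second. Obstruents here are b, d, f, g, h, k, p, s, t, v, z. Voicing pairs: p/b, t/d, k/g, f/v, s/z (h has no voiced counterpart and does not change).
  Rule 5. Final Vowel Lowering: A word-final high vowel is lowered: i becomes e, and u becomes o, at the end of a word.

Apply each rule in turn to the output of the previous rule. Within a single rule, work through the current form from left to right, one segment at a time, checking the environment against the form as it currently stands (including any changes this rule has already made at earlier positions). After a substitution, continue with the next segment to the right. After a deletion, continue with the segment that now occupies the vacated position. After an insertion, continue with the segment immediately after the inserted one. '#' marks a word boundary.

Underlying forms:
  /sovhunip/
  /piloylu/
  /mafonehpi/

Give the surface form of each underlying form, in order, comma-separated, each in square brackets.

/sovhunip/:
  Rule 1 Velar Fronting: no change — [sovhunip]
  Rule 2 Medial Vowel Deletion: [sovhunip] → [sovhnp]
  Rule 3 Degemination: no change — [sovhnp]
  Rule 4 Regressive Voicing Assimilation: [sovhnp] → [sofhnp]
  Rule 5 Final Vowel Lowering: no change — [sofhnp]
/piloylu/:
  Rule 1 Velar Fronting: no change — [piloylu]
  Rule 2 Medial Vowel Deletion: [piloylu] → [ploylu]
  Rule 3 Degemination: no change — [ploylu]
  Rule 4 Regressive Voicing Assimilation: no change — [ploylu]
  Rule 5 Final Vowel Lowering: [ploylu] → [ploylo]
/mafonehpi/:
  Rule 1 Velar Fronting: no change — [mafonehpi]
  Rule 2 Medial Vowel Deletion: no change — [mafonehpi]
  Rule 3 Degemination: no change — [mafonehpi]
  Rule 4 Regressive Voicing Assimilation: no change — [mafonehpi]
  Rule 5 Final Vowel Lowering: [mafonehpi] → [mafonehpe]

[sofhnp], [ploylo], [mafonehpe]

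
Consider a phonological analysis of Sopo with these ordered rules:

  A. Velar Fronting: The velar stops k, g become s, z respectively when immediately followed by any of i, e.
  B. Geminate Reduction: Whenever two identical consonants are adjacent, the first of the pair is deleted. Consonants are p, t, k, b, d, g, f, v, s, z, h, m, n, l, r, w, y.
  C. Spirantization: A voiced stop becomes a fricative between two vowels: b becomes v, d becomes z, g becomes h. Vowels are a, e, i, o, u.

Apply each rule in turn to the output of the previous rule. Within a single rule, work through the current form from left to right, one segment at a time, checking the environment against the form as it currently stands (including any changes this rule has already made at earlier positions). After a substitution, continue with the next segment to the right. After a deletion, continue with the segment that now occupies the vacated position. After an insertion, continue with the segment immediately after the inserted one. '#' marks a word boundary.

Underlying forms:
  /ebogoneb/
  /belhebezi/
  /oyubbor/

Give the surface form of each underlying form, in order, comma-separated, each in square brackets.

/ebogoneb/:
  A Velar Fronting: no change — [ebogoneb]
  B Geminate Reduction: no change — [ebogoneb]
  C Spirantization: [ebogoneb] → [evohoneb]
/belhebezi/:
  A Velar Fronting: no change — [belhebezi]
  B Geminate Reduction: no change — [belhebezi]
  C Spirantization: [belhebezi] → [belhevezi]
/oyubbor/:
  A Velar Fronting: no change — [oyubbor]
  B Geminate Reduction: [oyubbor] → [oyubor]
  C Spirantization: [oyubor] → [oyuvor]

[evohoneb], [belhevezi], [oyuvor]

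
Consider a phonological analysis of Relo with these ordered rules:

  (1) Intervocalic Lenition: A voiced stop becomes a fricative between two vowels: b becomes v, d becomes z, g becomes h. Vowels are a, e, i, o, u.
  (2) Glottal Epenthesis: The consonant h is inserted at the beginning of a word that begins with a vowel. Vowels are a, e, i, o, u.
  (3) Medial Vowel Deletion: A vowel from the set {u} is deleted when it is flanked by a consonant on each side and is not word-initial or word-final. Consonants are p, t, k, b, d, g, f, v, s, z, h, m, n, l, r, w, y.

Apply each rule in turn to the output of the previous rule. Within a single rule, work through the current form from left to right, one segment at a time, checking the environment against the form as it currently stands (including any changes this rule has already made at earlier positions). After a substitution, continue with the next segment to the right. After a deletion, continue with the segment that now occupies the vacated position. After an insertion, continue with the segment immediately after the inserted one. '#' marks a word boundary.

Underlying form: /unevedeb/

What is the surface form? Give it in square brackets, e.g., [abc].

[hnevezeb]

(1) Intervocalic Lenition: [unevedeb] → [unevezeb]
(2) Glottal Epenthesis: [unevezeb] → [hunevezeb]
(3) Medial Vowel Deletion: [hunevezeb] → [hnevezeb]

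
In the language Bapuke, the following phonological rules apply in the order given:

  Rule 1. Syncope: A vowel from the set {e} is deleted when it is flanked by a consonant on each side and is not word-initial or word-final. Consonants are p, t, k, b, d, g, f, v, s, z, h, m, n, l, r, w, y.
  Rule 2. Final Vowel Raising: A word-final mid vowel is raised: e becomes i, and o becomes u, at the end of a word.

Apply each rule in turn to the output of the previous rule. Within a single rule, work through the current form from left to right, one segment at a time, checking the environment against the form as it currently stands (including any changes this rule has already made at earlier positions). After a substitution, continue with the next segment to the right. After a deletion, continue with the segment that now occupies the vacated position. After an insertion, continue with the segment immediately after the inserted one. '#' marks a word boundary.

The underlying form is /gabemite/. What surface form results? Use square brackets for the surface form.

[gabmiti]

Rule 1 Syncope: [gabemite] → [gabmite]
Rule 2 Final Vowel Raising: [gabmite] → [gabmiti]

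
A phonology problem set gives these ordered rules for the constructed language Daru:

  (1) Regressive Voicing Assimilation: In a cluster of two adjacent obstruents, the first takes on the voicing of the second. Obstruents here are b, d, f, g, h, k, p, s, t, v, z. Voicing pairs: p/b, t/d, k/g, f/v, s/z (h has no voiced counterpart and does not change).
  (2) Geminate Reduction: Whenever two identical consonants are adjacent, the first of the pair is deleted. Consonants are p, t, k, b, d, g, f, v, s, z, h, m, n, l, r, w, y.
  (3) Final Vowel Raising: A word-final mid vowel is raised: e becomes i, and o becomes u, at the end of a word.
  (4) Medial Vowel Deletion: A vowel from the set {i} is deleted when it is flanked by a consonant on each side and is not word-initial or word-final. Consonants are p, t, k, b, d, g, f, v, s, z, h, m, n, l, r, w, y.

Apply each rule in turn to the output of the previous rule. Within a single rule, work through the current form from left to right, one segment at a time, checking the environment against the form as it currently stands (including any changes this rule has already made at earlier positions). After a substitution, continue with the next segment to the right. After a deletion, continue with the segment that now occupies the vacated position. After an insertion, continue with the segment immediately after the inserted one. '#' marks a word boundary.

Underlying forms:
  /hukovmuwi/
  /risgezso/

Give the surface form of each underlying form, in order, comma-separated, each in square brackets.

/hukovmuwi/:
  (1) Regressive Voicing Assimilation: no change — [hukovmuwi]
  (2) Geminate Reduction: no change — [hukovmuwi]
  (3) Final Vowel Raising: no change — [hukovmuwi]
  (4) Medial Vowel Deletion: no change — [hukovmuwi]
/risgezso/:
  (1) Regressive Voicing Assimilation: [risgezso] → [rizgesso]
  (2) Geminate Reduction: [rizgesso] → [rizgeso]
  (3) Final Vowel Raising: [rizgeso] → [rizgesu]
  (4) Medial Vowel Deletion: [rizgesu] → [rzgesu]

[hukovmuwi], [rzgesu]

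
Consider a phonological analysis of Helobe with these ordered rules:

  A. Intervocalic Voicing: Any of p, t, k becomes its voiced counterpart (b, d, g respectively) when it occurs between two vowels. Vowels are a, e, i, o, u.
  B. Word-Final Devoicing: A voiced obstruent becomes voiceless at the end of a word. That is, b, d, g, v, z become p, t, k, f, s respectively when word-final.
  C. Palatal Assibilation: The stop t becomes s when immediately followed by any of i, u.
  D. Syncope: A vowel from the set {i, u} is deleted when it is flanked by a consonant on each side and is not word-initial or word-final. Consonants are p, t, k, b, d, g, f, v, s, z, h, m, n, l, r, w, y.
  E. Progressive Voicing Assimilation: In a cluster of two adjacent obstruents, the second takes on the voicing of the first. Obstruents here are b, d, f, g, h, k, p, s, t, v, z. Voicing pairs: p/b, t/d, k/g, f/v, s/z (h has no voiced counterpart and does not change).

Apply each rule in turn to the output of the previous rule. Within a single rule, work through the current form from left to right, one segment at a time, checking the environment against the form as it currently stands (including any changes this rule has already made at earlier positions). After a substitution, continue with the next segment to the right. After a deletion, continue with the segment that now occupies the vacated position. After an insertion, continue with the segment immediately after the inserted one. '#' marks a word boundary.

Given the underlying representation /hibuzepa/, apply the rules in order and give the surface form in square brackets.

A Intervocalic Voicing: [hibuzepa] → [hibuzeba]
B Word-Final Devoicing: no change — [hibuzeba]
C Palatal Assibilation: no change — [hibuzeba]
D Syncope: [hibuzeba] → [hbzeba]
E Progressive Voicing Assimilation: [hbzeba] → [hpseba]

[hpseba]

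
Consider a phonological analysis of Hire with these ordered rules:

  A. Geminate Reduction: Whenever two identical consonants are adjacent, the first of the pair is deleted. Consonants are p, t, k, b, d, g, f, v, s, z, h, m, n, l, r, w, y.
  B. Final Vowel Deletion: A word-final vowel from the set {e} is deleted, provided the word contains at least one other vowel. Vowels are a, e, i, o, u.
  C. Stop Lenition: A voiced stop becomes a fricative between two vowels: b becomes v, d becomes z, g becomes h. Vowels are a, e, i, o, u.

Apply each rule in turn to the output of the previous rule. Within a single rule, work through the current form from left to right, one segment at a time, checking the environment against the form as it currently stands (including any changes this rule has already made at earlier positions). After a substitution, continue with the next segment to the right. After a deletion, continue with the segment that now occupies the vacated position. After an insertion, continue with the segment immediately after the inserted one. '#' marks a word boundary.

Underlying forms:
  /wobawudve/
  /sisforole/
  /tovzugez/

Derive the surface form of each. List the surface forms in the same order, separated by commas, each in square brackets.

/wobawudve/:
  A Geminate Reduction: no change — [wobawudve]
  B Final Vowel Deletion: [wobawudve] → [wobawudv]
  C Stop Lenition: [wobawudv] → [wovawudv]
/sisforole/:
  A Geminate Reduction: no change — [sisforole]
  B Final Vowel Deletion: [sisforole] → [sisforol]
  C Stop Lenition: no change — [sisforol]
/tovzugez/:
  A Geminate Reduction: no change — [tovzugez]
  B Final Vowel Deletion: no change — [tovzugez]
  C Stop Lenition: [tovzugez] → [tovzuhez]

[wovawudv], [sisforol], [tovzuhez]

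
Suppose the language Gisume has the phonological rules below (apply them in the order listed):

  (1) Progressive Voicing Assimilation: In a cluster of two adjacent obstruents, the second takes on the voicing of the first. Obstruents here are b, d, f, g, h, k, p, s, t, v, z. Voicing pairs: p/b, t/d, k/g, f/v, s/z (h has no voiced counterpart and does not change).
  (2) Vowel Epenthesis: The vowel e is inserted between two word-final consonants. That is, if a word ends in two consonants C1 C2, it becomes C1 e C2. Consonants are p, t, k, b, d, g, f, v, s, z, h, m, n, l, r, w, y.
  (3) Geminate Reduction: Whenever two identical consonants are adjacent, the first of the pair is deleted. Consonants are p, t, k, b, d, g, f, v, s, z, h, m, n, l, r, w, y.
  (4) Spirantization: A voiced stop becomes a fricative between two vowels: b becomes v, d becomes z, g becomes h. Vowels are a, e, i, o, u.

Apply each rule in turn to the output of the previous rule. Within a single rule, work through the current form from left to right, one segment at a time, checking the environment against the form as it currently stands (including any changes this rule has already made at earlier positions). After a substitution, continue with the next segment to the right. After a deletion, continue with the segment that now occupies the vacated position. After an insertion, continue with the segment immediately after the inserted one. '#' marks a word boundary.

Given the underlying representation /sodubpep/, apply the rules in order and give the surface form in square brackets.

[sozuvep]

(1) Progressive Voicing Assimilation: [sodubpep] → [sodubbep]
(2) Vowel Epenthesis: no change — [sodubbep]
(3) Geminate Reduction: [sodubbep] → [sodubep]
(4) Spirantization: [sodubep] → [sozuvep]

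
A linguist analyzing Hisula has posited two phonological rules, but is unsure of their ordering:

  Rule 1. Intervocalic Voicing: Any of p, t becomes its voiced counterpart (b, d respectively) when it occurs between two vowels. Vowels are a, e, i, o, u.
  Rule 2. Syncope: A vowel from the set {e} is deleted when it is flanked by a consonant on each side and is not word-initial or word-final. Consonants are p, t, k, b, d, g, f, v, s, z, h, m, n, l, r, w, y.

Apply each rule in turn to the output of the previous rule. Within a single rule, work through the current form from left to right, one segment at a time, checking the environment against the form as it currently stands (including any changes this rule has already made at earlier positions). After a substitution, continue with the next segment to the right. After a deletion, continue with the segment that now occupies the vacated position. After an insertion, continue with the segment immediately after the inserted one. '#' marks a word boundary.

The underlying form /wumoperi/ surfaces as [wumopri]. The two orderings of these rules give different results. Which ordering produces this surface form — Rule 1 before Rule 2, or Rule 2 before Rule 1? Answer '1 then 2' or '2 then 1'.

2 then 1

Order 1 then 2:
  1 Intervocalic Voicing: [wumoperi] → [wumoberi]
  2 Syncope: [wumoberi] → [wumobri]
  result: [wumobri]
Order 2 then 1:
  2 Syncope: [wumoperi] → [wumopri]
  1 Intervocalic Voicing: no change — [wumopri]
  result: [wumopri]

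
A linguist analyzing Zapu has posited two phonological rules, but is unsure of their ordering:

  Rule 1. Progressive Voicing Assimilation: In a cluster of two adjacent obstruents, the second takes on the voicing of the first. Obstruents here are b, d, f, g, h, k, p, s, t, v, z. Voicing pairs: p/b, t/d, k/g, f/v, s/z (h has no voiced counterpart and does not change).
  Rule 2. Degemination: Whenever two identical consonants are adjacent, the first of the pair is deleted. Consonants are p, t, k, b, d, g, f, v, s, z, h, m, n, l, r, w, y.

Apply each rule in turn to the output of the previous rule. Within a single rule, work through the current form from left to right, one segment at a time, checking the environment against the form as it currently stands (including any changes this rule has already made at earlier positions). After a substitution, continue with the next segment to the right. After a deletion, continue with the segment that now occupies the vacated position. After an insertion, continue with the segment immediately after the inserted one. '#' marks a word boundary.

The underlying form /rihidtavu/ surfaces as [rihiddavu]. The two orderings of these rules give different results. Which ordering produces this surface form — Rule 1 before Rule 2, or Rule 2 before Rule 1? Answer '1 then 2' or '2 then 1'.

2 then 1

Order 1 then 2:
  1 Progressive Voicing Assimilation: [rihidtavu] → [rihiddavu]
  2 Degemination: [rihiddavu] → [rihidavu]
  result: [rihidavu]
Order 2 then 1:
  2 Degemination: no change — [rihidtavu]
  1 Progressive Voicing Assimilation: [rihidtavu] → [rihiddavu]
  result: [rihiddavu]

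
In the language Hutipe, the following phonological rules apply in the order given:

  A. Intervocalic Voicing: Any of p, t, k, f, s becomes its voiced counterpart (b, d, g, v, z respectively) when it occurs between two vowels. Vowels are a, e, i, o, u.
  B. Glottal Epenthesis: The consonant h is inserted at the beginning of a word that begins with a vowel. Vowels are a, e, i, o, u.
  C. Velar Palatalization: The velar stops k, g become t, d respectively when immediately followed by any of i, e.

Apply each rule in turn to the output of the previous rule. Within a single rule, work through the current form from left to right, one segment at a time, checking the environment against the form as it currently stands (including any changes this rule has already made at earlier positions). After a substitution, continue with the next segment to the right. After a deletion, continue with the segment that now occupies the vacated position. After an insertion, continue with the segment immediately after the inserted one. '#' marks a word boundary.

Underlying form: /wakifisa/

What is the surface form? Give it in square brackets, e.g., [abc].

A Intervocalic Voicing: [wakifisa] → [wagiviza]
B Glottal Epenthesis: no change — [wagiviza]
C Velar Palatalization: [wagiviza] → [wadiviza]

[wadiviza]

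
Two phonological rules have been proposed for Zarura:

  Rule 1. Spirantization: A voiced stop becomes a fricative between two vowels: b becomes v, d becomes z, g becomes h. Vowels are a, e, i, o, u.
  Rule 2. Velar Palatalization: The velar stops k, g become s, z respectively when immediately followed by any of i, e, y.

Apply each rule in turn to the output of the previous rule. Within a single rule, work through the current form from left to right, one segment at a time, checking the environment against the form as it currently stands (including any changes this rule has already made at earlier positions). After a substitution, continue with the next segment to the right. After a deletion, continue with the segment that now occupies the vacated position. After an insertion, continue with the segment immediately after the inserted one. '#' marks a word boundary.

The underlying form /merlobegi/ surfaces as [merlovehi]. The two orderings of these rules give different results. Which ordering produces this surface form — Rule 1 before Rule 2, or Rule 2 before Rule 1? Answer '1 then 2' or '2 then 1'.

1 then 2

Order 1 then 2:
  1 Spirantization: [merlobegi] → [merlovehi]
  2 Velar Palatalization: no change — [merlovehi]
  result: [merlovehi]
Order 2 then 1:
  2 Velar Palatalization: [merlobegi] → [merlobezi]
  1 Spirantization: [merlobezi] → [merlovezi]
  result: [merlovezi]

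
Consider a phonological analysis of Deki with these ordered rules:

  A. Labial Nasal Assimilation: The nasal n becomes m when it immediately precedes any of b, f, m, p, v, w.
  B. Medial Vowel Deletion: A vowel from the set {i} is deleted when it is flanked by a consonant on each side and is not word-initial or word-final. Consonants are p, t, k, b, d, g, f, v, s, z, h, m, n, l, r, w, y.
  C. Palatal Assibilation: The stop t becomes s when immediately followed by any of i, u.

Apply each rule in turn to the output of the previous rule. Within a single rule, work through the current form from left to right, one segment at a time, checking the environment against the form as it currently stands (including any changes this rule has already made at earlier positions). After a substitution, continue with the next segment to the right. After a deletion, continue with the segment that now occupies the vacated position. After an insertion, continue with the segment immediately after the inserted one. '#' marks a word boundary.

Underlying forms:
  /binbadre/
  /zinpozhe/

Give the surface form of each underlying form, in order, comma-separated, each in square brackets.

[bmbadre], [zmpozhe]

/binbadre/:
  A Labial Nasal Assimilation: [binbadre] → [bimbadre]
  B Medial Vowel Deletion: [bimbadre] → [bmbadre]
  C Palatal Assibilation: no change — [bmbadre]
/zinpozhe/:
  A Labial Nasal Assimilation: [zinpozhe] → [zimpozhe]
  B Medial Vowel Deletion: [zimpozhe] → [zmpozhe]
  C Palatal Assibilation: no change — [zmpozhe]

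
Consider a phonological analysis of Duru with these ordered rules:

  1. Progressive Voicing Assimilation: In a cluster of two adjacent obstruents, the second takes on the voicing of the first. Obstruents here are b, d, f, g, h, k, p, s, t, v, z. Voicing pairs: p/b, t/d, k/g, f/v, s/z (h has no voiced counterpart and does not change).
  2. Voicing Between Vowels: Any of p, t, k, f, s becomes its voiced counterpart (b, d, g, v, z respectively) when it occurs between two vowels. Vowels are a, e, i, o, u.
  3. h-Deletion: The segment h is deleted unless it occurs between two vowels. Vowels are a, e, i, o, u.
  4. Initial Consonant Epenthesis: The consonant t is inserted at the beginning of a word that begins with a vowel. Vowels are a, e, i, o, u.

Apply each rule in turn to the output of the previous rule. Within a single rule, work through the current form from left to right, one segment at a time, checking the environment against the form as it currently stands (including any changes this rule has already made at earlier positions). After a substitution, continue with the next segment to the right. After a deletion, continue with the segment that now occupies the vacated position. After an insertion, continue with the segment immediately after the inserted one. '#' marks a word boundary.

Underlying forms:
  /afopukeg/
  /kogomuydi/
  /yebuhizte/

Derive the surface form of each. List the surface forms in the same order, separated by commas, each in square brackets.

/afopukeg/:
  1 Progressive Voicing Assimilation: no change — [afopukeg]
  2 Voicing Between Vowels: [afopukeg] → [avobugeg]
  3 h-Deletion: no change — [avobugeg]
  4 Initial Consonant Epenthesis: [avobugeg] → [tavobugeg]
/kogomuydi/:
  1 Progressive Voicing Assimilation: no change — [kogomuydi]
  2 Voicing Between Vowels: no change — [kogomuydi]
  3 h-Deletion: no change — [kogomuydi]
  4 Initial Consonant Epenthesis: no change — [kogomuydi]
/yebuhizte/:
  1 Progressive Voicing Assimilation: [yebuhizte] → [yebuhizde]
  2 Voicing Between Vowels: no change — [yebuhizde]
  3 h-Deletion: no change — [yebuhizde]
  4 Initial Consonant Epenthesis: no change — [yebuhizde]

[tavobugeg], [kogomuydi], [yebuhizde]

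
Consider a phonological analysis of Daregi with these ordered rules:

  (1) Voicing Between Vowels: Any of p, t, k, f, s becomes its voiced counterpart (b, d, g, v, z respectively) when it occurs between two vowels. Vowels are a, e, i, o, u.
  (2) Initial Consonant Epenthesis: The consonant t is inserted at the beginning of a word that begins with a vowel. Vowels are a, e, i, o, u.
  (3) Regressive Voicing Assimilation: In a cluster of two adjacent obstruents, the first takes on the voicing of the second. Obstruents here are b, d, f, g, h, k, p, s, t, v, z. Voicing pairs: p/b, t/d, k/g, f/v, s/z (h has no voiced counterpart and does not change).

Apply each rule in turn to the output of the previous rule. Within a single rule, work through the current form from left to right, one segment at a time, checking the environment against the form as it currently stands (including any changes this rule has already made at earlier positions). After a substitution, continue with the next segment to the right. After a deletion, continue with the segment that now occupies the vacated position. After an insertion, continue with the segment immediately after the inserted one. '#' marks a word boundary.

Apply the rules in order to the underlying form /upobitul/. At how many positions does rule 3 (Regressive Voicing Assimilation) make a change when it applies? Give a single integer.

(1) Voicing Between Vowels: [upobitul] → [ubobidul]
(2) Initial Consonant Epenthesis: [ubobidul] → [tubobidul]
(3) Regressive Voicing Assimilation: no change — [tubobidul]
Rule 3 changed 0 position(s).

0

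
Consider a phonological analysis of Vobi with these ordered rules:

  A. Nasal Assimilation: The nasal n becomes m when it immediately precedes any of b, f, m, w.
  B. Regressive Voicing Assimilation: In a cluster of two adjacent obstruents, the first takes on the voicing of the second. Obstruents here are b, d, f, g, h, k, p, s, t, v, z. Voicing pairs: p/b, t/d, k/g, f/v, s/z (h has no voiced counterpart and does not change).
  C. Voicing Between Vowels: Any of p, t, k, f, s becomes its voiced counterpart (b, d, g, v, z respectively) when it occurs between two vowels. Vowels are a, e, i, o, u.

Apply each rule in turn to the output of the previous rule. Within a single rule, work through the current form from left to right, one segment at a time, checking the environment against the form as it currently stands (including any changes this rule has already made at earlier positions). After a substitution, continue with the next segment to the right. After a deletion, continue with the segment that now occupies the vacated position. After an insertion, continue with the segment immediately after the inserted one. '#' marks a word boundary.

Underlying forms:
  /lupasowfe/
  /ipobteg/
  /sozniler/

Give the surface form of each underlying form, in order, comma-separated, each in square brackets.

[lubazowfe], [ibopteg], [sozniler]

/lupasowfe/:
  A Nasal Assimilation: no change — [lupasowfe]
  B Regressive Voicing Assimilation: no change — [lupasowfe]
  C Voicing Between Vowels: [lupasowfe] → [lubazowfe]
/ipobteg/:
  A Nasal Assimilation: no change — [ipobteg]
  B Regressive Voicing Assimilation: [ipobteg] → [ipopteg]
  C Voicing Between Vowels: [ipopteg] → [ibopteg]
/sozniler/:
  A Nasal Assimilation: no change — [sozniler]
  B Regressive Voicing Assimilation: no change — [sozniler]
  C Voicing Between Vowels: no change — [sozniler]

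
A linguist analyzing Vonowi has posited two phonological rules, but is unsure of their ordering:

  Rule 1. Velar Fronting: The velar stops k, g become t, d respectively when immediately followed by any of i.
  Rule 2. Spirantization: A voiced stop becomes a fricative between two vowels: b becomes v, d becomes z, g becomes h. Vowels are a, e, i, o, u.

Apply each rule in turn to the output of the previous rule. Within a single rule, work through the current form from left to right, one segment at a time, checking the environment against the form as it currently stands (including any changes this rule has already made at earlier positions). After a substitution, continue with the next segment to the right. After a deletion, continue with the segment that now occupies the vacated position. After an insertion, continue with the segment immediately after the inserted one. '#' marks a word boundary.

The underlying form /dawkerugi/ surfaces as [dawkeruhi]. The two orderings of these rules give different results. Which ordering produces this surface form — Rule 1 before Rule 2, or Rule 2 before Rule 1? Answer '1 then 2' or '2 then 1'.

2 then 1

Order 1 then 2:
  1 Velar Fronting: [dawkerugi] → [dawkerudi]
  2 Spirantization: [dawkerudi] → [dawkeruzi]
  result: [dawkeruzi]
Order 2 then 1:
  2 Spirantization: [dawkerugi] → [dawkeruhi]
  1 Velar Fronting: no change — [dawkeruhi]
  result: [dawkeruhi]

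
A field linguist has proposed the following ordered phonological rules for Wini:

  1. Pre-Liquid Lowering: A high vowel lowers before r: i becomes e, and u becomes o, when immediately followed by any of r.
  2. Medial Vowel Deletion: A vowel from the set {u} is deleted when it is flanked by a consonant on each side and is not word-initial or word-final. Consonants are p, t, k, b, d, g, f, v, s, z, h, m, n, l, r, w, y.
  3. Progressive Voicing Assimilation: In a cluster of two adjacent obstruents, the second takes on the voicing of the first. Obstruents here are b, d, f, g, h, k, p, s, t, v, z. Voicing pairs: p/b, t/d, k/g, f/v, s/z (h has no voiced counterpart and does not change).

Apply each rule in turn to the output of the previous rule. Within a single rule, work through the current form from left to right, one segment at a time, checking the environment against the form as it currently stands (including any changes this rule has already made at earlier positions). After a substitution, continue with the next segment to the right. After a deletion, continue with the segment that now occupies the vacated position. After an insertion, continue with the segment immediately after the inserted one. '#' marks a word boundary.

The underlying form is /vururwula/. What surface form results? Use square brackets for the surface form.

1 Pre-Liquid Lowering: [vururwula] → [vororwula]
2 Medial Vowel Deletion: [vororwula] → [vororwla]
3 Progressive Voicing Assimilation: no change — [vororwla]

[vororwla]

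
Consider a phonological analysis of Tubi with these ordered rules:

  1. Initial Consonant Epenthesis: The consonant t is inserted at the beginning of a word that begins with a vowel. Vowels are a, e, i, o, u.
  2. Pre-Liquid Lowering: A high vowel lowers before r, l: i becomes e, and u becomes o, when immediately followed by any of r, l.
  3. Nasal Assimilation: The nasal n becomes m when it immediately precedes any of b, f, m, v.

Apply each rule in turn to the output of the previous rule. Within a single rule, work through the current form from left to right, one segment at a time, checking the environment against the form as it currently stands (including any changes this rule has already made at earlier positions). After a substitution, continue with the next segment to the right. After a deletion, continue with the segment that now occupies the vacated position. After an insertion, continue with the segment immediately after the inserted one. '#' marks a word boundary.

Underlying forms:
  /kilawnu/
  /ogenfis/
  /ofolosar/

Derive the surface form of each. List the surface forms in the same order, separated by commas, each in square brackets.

[kelawnu], [togemfis], [tofolosar]

/kilawnu/:
  1 Initial Consonant Epenthesis: no change — [kilawnu]
  2 Pre-Liquid Lowering: [kilawnu] → [kelawnu]
  3 Nasal Assimilation: no change — [kelawnu]
/ogenfis/:
  1 Initial Consonant Epenthesis: [ogenfis] → [togenfis]
  2 Pre-Liquid Lowering: no change — [togenfis]
  3 Nasal Assimilation: [togenfis] → [togemfis]
/ofolosar/:
  1 Initial Consonant Epenthesis: [ofolosar] → [tofolosar]
  2 Pre-Liquid Lowering: no change — [tofolosar]
  3 Nasal Assimilation: no change — [tofolosar]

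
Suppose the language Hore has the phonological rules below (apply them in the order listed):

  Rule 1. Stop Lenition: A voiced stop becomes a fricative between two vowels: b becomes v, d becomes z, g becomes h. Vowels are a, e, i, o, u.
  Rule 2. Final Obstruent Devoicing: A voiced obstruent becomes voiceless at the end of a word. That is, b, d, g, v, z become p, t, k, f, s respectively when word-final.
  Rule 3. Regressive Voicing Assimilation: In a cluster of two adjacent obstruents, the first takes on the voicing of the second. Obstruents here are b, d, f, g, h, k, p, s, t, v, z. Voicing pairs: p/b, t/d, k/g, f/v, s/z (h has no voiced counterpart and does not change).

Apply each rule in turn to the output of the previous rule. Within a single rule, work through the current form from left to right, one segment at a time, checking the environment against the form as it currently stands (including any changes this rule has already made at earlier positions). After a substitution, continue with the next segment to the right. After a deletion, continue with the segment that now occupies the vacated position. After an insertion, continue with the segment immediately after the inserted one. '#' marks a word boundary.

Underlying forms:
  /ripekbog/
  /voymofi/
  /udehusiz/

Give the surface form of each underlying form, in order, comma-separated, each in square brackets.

/ripekbog/:
  Rule 1 Stop Lenition: no change — [ripekbog]
  Rule 2 Final Obstruent Devoicing: [ripekbog] → [ripekbok]
  Rule 3 Regressive Voicing Assimilation: [ripekbok] → [ripegbok]
/voymofi/:
  Rule 1 Stop Lenition: no change — [voymofi]
  Rule 2 Final Obstruent Devoicing: no change — [voymofi]
  Rule 3 Regressive Voicing Assimilation: no change — [voymofi]
/udehusiz/:
  Rule 1 Stop Lenition: [udehusiz] → [uzehusiz]
  Rule 2 Final Obstruent Devoicing: [uzehusiz] → [uzehusis]
  Rule 3 Regressive Voicing Assimilation: no change — [uzehusis]

[ripegbok], [voymofi], [uzehusis]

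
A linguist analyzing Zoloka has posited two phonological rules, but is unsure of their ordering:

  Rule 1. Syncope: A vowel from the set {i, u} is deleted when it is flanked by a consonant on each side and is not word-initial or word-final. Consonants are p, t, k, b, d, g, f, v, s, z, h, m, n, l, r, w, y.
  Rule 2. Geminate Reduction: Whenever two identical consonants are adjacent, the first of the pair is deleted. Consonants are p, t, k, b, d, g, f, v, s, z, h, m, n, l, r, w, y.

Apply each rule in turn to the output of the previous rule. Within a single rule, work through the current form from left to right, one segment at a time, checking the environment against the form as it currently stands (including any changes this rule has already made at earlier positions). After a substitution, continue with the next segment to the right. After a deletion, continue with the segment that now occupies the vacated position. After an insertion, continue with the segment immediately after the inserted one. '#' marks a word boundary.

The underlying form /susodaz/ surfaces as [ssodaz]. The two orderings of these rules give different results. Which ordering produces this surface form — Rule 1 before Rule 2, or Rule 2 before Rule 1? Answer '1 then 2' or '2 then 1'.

Order 1 then 2:
  1 Syncope: [susodaz] → [ssodaz]
  2 Geminate Reduction: [ssodaz] → [sodaz]
  result: [sodaz]
Order 2 then 1:
  2 Geminate Reduction: no change — [susodaz]
  1 Syncope: [susodaz] → [ssodaz]
  result: [ssodaz]

2 then 1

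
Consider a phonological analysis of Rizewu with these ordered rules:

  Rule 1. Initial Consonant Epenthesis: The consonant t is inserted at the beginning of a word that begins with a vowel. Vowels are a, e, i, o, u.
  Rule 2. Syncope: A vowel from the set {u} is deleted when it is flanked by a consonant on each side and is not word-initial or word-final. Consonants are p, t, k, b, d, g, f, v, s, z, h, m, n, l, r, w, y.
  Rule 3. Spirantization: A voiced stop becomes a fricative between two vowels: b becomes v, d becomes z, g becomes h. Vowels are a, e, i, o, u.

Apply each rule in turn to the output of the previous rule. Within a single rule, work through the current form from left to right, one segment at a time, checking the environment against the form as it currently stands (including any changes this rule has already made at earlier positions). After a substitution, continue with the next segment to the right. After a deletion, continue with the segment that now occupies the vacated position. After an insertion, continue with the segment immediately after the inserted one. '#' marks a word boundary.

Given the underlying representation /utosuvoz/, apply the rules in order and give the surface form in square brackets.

[ttosvoz]

Rule 1 Initial Consonant Epenthesis: [utosuvoz] → [tutosuvoz]
Rule 2 Syncope: [tutosuvoz] → [ttosvoz]
Rule 3 Spirantization: no change — [ttosvoz]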